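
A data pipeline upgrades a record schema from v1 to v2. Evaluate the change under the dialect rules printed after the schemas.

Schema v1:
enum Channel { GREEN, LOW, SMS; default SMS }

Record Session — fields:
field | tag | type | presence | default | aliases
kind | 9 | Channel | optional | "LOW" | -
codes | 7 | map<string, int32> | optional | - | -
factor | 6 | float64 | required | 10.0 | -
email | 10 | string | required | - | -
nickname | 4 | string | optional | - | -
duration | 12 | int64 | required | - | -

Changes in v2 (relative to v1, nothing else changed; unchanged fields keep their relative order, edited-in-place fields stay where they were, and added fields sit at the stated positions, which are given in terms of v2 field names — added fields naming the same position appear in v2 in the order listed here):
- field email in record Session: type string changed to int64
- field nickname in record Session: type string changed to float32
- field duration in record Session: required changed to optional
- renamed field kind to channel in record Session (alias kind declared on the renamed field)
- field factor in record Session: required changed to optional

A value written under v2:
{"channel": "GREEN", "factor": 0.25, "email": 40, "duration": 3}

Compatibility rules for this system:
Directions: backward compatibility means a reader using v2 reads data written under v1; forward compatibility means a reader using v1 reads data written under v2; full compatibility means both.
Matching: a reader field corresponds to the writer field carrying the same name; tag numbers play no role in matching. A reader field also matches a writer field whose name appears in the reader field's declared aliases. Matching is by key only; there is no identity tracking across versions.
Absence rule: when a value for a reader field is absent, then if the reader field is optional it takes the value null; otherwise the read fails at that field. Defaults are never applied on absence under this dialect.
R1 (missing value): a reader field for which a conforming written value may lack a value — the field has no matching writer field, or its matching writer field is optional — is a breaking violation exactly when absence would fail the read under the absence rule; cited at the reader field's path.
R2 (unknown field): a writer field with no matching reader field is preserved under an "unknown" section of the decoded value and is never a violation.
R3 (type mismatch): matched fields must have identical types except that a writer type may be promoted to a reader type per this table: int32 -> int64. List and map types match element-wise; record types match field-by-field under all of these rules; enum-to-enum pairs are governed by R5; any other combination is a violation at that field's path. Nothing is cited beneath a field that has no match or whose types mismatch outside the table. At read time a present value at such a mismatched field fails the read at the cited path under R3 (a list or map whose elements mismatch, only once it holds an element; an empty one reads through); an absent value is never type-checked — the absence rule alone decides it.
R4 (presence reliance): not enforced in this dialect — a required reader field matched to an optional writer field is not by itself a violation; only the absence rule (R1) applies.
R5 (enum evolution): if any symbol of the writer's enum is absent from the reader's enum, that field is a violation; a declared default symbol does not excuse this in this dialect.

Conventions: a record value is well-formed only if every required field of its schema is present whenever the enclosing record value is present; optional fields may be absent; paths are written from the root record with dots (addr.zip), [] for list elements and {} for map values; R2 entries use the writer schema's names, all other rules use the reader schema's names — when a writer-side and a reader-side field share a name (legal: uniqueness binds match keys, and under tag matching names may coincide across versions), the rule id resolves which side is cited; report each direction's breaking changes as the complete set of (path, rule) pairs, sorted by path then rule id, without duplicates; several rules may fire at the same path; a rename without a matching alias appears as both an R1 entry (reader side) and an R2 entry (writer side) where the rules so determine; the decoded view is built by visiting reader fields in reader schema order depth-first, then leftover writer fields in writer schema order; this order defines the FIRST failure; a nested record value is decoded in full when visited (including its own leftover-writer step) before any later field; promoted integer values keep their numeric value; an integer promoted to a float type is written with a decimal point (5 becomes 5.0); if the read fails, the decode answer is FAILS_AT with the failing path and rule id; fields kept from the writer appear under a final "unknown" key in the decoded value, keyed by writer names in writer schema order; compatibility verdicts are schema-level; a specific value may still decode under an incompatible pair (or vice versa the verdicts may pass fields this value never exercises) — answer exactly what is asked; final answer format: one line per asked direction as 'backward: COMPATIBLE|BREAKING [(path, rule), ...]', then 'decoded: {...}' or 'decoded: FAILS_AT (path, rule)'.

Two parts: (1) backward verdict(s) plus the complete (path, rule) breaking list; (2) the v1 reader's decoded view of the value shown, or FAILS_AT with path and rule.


backward: BREAKING [(email, R3), (nickname, R3)]; decoded: FAILS_AT (email, R3)

the writer's type comes first in each Session pair
backward pass over Session, reader schema v2, writer schema v1:
  channel: paired with writer kind (Channel -> Channel; writer optional)
  codes: paired with writer codes (map<string, int32> -> map<string, int32>; writer optional)
  factor: paired with writer factor (float64 -> float64; writer required)
  email: paired with writer email (string -> int64; writer required)
  nickname: paired with writer nickname (string -> float32; writer optional)
  duration: paired with writer duration (int64 -> int64; writer required)
  breaking: (email, R3)
  breaking: (nickname, R3)
  => backward: BREAKING (2)
decode (reader v1):
  kind := null (missing; optional => null)
  codes := null (missing; optional => null)
  factor := 0.25
  read fails at email under R3
  => FAILS_AT (email, R3)
the rest of the Session diff is inert for this question:
  field duration in record Session: required changed to optional -> matters only for Session's forward compatibility — outside the asked direction
  renamed field kind to channel in record Session (alias kind declared on the renamed field) -> fires no rule on Session, leaving the asked answer as it is
  field factor in record Session: required changed to optional -> matters only for Session's forward compatibility — outside the asked direction


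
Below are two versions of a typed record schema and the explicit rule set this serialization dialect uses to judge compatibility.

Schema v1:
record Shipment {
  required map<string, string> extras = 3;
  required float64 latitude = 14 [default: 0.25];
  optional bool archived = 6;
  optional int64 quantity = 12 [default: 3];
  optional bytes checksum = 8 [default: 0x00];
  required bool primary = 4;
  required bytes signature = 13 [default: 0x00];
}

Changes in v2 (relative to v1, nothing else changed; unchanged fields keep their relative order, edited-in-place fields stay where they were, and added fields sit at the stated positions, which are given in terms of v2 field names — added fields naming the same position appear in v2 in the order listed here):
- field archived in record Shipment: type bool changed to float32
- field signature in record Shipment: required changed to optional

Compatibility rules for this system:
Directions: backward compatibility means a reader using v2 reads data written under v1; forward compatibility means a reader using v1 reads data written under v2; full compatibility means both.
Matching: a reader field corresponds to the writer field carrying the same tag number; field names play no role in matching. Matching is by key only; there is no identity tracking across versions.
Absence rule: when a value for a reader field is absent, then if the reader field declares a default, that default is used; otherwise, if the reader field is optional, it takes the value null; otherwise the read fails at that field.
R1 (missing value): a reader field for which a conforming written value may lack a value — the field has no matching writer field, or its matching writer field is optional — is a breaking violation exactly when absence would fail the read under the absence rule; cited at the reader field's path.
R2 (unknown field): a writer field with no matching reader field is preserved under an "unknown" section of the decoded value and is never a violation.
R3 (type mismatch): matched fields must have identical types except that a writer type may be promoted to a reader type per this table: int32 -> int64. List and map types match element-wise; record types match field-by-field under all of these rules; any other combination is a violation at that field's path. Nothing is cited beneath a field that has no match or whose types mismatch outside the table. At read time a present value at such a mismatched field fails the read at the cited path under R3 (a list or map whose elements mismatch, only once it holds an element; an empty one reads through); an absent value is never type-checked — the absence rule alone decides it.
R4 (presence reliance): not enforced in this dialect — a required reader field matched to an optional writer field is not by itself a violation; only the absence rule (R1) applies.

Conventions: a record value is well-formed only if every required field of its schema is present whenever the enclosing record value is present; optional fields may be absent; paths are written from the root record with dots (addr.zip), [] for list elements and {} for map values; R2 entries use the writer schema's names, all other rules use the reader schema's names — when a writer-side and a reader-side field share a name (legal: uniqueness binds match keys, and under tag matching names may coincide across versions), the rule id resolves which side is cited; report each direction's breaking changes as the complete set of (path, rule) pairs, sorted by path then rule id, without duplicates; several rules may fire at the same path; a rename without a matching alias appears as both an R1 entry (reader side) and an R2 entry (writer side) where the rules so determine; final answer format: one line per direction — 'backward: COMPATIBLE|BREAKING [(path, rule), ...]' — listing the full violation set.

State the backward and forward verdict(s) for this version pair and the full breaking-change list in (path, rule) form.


arrows below run writer -> reader for Shipment
backward analysis of Shipment with v2 as reader and v1 as writer:
  writer required, map<string, string> -> map<string, string>: reader extras maps from writer extras
  writer required, float64 -> float64: reader latitude maps from writer latitude
  writer optional, bool -> float32: reader archived maps from writer archived
  writer optional, int64 -> int64: reader quantity maps from writer quantity
  writer optional, bytes -> bytes: reader checksum maps from writer checksum
  writer required, bool -> bool: reader primary maps from writer primary
  writer required, bytes -> bytes: reader signature maps from writer signature
  violation R3 at archived
  => 1 violation(s): backward is BREAKING for Shipment
forward analysis of Shipment with v1 as reader and v2 as writer:
  writer required, map<string, string> -> map<string, string>: reader extras maps from writer extras
  writer required, float64 -> float64: reader latitude maps from writer latitude
  writer optional, float32 -> bool: reader archived maps from writer archived
  writer optional, int64 -> int64: reader quantity maps from writer quantity
  writer optional, bytes -> bytes: reader checksum maps from writer checksum
  writer required, bool -> bool: reader primary maps from writer primary
  writer optional, bytes -> bytes: reader signature maps from writer signature
  violation R3 at archived
  => 1 violation(s): forward is BREAKING for Shipment

backward: BREAKING [(archived, R3)]; forward: BREAKING [(archived, R3)]


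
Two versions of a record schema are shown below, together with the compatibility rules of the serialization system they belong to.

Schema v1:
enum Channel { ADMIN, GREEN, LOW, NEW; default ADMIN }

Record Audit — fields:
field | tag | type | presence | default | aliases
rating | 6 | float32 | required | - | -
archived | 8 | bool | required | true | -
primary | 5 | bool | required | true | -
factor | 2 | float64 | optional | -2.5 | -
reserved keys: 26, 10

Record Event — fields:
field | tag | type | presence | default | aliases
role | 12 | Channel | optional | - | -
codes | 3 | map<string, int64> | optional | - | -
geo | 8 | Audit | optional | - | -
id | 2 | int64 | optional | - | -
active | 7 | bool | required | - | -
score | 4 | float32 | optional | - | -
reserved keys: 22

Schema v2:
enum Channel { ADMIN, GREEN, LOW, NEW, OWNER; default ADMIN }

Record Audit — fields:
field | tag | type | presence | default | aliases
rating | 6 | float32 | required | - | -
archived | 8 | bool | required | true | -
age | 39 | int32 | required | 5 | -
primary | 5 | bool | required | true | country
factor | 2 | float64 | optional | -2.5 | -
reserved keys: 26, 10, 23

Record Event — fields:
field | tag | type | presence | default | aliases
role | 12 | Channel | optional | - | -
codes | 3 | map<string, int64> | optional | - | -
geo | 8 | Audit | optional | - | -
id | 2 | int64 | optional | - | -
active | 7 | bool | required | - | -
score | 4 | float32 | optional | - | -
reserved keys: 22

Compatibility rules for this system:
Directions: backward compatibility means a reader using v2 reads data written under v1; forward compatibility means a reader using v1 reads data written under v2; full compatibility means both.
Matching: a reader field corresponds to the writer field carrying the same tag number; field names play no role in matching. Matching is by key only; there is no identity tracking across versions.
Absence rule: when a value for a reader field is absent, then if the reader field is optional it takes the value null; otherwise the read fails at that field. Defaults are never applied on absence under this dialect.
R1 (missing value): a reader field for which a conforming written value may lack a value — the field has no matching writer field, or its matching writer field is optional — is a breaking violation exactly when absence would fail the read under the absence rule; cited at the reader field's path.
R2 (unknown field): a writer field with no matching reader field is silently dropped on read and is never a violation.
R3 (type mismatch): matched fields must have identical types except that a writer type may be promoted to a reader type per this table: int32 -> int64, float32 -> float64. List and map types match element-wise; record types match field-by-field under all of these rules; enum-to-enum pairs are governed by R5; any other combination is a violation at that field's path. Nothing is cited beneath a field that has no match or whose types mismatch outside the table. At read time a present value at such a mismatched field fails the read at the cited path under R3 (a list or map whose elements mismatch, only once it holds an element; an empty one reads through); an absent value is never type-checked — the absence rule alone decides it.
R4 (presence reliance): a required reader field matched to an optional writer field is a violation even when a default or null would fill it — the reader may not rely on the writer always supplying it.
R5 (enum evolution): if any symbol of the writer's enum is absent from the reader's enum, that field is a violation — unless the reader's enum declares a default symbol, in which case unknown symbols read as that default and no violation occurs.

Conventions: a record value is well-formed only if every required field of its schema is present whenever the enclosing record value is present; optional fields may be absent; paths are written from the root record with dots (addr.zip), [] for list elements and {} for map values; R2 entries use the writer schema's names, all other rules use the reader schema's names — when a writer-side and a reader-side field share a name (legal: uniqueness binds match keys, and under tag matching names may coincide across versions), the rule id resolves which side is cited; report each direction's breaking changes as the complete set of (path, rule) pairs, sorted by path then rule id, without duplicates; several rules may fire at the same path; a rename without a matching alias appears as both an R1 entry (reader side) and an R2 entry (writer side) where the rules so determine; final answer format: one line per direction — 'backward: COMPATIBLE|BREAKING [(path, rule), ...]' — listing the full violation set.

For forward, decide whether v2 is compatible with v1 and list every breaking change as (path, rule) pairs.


forward: COMPATIBLE []

the writer's type comes first in each Event pair
checking forward for Event: reader v1 against writer v2:
  role <- role (Channel -> Channel, writer optional)
  codes <- codes (map<string, int64> -> map<string, int64>, writer optional)
  geo <- geo (Audit -> Audit, writer optional)
  id <- id (int64 -> int64, writer optional)
  active <- active (bool -> bool, writer required)
  score <- score (float32 -> float32, writer optional)
  geo.rating <- geo.rating (float32 -> float32, writer required)
  geo.archived <- geo.archived (bool -> bool, writer required)
  geo.primary <- geo.primary (bool -> bool, writer required)
  geo.factor <- geo.factor (float64 -> float64, writer optional)
  leftover writer field: geo.age
  => forward: COMPATIBLE
checking off the Event differences that do not matter here:
  added field age to record Audit: required int32, tag 39, default 5 (in v2 it sits immediately before primary) -> its effect on Event is confined to the backward direction, not asked
  enum Channel (field role in record Event): symbol OWNER added -> triggers nothing under Event's printed rules — same verdict


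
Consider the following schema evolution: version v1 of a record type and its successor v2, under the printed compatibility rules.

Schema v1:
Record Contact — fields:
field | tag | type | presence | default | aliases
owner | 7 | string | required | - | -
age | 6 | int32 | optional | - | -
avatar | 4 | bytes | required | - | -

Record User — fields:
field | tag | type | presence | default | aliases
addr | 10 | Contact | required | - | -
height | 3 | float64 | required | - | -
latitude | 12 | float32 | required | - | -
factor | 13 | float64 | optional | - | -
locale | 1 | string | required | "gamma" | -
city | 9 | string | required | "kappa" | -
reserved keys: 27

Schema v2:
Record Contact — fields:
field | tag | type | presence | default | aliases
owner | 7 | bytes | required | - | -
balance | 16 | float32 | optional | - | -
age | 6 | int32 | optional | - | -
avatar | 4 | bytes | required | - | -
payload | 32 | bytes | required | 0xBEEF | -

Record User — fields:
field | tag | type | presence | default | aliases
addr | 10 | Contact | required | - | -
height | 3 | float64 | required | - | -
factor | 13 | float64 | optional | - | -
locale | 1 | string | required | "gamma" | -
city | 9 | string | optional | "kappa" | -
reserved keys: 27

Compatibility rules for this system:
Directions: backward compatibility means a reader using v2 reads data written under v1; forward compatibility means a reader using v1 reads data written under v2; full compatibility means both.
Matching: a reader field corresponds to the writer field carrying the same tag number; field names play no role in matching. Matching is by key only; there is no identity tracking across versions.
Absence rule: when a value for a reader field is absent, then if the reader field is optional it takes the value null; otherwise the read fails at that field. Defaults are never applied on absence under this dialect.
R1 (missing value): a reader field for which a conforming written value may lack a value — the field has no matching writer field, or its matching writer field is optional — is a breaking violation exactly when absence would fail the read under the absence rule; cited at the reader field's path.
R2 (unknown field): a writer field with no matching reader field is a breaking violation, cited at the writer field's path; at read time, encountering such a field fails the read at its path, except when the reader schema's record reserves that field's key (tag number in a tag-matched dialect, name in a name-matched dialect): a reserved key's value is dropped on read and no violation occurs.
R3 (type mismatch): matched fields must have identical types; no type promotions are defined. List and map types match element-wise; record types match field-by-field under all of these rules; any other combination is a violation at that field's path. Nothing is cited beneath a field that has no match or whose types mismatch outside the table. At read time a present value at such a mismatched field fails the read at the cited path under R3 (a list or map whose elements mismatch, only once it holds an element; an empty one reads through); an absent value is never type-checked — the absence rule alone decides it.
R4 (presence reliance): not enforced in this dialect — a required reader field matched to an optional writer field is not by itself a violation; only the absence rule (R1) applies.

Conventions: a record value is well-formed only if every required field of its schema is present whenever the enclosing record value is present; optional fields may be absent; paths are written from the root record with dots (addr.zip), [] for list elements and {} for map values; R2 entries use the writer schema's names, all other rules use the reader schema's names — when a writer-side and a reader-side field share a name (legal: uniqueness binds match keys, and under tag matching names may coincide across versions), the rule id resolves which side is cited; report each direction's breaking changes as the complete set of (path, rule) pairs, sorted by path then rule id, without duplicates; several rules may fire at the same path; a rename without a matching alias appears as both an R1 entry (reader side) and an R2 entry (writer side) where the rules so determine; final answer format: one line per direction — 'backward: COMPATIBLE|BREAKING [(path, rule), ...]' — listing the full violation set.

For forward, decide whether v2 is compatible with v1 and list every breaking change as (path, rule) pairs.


the writer's type comes first in each User pair
forward on User — v1 reading data written by v2:
  addr: Contact -> Contact, writer required; from addr
  height: float64 -> float64, writer required; from height
  latitude has no writer counterpart
  factor: float64 -> float64, writer optional; from factor
  locale: string -> string, writer required; from locale
  city: string -> string, writer optional; from city
  addr.owner: bytes -> string, writer required; from addr.owner
  addr.age: int32 -> int32, writer optional; from addr.age
  addr.avatar: bytes -> bytes, writer required; from addr.avatar
  writer addr.balance: unknown to reader
  writer addr.payload: unknown to reader
  rule R2 violated at addr.balance
  rule R3 violated at addr.owner
  rule R2 violated at addr.payload
  rule R1 violated at city
  rule R1 violated at latitude
  => forward: BREAKING (5)

forward: BREAKING [(addr.balance, R2), (addr.owner, R3), (addr.payload, R2), (city, R1), (latitude, R1)]


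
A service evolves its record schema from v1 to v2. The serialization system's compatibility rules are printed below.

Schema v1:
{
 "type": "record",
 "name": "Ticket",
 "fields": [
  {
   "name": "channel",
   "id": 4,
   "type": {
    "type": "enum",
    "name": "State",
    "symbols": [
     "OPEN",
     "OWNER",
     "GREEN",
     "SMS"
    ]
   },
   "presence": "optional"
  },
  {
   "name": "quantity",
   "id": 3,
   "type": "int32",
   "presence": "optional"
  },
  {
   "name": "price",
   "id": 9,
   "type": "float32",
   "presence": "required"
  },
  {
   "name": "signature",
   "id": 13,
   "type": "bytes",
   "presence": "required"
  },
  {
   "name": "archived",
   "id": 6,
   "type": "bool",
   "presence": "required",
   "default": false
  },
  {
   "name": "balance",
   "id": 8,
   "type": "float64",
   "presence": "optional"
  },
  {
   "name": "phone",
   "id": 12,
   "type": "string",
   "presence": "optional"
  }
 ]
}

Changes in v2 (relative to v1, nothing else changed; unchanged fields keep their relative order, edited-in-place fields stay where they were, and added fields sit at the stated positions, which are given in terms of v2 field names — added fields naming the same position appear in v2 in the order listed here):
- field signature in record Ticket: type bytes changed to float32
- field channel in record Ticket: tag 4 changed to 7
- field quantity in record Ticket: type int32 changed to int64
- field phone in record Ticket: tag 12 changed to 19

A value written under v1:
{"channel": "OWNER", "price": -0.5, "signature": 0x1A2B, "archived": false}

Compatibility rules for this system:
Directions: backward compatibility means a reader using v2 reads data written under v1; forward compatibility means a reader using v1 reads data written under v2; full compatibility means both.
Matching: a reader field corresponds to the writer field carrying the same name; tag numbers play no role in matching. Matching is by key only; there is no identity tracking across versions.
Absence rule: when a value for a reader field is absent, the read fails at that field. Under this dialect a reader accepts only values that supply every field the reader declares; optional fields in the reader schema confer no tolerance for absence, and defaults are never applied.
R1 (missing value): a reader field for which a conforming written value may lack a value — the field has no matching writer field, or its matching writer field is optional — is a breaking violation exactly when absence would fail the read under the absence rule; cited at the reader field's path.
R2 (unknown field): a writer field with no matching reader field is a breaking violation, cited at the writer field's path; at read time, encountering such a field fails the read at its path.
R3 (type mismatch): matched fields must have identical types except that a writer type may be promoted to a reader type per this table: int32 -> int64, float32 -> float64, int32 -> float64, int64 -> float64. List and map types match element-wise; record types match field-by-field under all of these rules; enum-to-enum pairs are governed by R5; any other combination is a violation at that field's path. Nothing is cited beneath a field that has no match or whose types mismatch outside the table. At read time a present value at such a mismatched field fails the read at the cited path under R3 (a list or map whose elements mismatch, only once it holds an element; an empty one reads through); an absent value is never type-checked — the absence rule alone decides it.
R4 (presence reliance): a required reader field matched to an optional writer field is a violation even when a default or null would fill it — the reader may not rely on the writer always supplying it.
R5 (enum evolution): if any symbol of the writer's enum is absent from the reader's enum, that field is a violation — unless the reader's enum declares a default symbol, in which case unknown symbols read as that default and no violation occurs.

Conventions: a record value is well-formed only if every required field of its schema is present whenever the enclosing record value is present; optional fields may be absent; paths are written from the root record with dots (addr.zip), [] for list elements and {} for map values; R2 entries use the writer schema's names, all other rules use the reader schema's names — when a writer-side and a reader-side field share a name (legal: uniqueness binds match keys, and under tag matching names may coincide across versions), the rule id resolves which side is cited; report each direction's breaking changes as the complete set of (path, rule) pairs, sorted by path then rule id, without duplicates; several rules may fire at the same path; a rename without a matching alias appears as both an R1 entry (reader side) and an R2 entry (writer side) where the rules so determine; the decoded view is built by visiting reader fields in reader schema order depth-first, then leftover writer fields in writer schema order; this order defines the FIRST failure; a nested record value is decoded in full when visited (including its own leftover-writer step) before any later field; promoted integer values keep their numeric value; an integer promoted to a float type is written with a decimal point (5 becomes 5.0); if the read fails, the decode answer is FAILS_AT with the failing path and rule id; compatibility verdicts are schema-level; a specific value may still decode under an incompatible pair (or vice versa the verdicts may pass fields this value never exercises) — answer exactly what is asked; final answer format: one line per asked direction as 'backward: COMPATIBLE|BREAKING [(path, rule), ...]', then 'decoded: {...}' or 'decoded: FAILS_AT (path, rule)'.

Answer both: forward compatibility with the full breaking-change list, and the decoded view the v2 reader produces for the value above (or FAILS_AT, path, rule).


forward: BREAKING [(balance, R1), (channel, R1), (phone, R1), (quantity, R1), (quantity, R3), (signature, R3)]; decoded: FAILS_AT (quantity, R1)

in Ticket below, arrows point writer -> reader
forward analysis of Ticket with v1 as reader and v2 as writer:
  channel <- channel (State -> State, writer optional)
  quantity <- quantity (int64 -> int32, writer optional)
  price <- price (float32 -> float32, writer required)
  signature <- signature (float32 -> bytes, writer required)
  archived <- archived (bool -> bool, writer required)
  balance <- balance (float64 -> float64, writer optional)
  phone <- phone (string -> string, writer optional)
  breaking: (balance, R1)
  breaking: (channel, R1)
  breaking: (phone, R1)
  breaking: (quantity, R1)
  breaking: (quantity, R3)
  breaking: (signature, R3)
  => 6 violation(s): forward is BREAKING for Ticket
migrating the Ticket value to v2:
  channel := "OWNER"
  read fails at quantity under R1 (no fill)
  => FAILS_AT (quantity, R1)
ruling out the remaining Ticket differences:
  field channel in record Ticket: tag 4 changed to 7 -> fires no rule on Ticket, leaving the asked answer as it is
  field phone in record Ticket: tag 12 changed to 19 -> fires no rule on Ticket, leaving the asked answer as it is


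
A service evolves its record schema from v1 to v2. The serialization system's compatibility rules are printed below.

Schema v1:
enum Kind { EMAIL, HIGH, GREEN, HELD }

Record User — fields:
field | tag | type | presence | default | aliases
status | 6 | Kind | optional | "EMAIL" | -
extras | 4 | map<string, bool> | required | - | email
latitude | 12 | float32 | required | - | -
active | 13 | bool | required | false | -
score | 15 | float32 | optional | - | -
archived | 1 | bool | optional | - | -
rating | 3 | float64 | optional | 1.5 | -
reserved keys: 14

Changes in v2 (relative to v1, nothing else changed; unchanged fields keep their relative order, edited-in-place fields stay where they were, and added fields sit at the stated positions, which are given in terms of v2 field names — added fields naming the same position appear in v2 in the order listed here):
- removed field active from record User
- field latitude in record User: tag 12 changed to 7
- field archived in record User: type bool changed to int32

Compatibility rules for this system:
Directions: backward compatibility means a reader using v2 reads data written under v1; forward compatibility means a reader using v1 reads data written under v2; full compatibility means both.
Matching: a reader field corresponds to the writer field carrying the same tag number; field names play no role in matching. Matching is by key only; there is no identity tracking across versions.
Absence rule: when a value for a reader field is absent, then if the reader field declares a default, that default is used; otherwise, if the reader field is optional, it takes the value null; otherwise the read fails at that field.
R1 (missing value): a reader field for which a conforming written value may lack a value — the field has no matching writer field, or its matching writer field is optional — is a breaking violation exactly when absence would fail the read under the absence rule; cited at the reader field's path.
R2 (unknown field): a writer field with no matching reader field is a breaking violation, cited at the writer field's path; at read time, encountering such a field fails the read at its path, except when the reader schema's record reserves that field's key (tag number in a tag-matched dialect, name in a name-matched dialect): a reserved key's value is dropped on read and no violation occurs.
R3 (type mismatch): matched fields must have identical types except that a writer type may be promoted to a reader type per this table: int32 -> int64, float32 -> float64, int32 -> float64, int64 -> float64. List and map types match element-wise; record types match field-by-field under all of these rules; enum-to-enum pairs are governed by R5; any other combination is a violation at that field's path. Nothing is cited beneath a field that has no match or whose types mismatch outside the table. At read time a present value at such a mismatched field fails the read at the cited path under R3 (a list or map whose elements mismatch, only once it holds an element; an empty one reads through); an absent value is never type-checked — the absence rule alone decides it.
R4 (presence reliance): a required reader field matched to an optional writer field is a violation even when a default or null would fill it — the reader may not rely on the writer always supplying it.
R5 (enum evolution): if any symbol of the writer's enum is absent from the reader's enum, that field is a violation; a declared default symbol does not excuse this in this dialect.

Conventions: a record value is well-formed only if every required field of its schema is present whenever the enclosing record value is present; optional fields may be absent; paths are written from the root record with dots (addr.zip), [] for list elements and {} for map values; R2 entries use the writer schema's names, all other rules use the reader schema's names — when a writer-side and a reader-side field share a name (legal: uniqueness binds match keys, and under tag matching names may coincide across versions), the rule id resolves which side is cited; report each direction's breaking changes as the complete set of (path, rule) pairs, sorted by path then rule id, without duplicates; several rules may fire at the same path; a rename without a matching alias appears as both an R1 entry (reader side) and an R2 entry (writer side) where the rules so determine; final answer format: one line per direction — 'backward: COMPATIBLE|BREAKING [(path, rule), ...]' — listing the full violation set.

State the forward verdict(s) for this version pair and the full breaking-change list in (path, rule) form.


forward: BREAKING [(archived, R3), (latitude, R1), (latitude, R2)]

in User below, arrows point writer -> reader
forward analysis of User with v1 as reader and v2 as writer:
  status: Kind -> Kind, writer optional; from status
  extras: map<string, bool> -> map<string, bool>, writer required; from extras
  no writer field matches reader latitude
  no writer field matches reader active
  score: float32 -> float32, writer optional; from score
  archived: int32 -> bool, writer optional; from archived
  rating: float64 -> float64, writer optional; from rating
  writer latitude: unknown to reader
  violation R3 at archived
  violation R1 at latitude
  violation R2 at latitude
  => forward: BREAKING (3)
ruling out the remaining User differences:
  removed field active from record User -> affects backward compatibility only, which is not asked


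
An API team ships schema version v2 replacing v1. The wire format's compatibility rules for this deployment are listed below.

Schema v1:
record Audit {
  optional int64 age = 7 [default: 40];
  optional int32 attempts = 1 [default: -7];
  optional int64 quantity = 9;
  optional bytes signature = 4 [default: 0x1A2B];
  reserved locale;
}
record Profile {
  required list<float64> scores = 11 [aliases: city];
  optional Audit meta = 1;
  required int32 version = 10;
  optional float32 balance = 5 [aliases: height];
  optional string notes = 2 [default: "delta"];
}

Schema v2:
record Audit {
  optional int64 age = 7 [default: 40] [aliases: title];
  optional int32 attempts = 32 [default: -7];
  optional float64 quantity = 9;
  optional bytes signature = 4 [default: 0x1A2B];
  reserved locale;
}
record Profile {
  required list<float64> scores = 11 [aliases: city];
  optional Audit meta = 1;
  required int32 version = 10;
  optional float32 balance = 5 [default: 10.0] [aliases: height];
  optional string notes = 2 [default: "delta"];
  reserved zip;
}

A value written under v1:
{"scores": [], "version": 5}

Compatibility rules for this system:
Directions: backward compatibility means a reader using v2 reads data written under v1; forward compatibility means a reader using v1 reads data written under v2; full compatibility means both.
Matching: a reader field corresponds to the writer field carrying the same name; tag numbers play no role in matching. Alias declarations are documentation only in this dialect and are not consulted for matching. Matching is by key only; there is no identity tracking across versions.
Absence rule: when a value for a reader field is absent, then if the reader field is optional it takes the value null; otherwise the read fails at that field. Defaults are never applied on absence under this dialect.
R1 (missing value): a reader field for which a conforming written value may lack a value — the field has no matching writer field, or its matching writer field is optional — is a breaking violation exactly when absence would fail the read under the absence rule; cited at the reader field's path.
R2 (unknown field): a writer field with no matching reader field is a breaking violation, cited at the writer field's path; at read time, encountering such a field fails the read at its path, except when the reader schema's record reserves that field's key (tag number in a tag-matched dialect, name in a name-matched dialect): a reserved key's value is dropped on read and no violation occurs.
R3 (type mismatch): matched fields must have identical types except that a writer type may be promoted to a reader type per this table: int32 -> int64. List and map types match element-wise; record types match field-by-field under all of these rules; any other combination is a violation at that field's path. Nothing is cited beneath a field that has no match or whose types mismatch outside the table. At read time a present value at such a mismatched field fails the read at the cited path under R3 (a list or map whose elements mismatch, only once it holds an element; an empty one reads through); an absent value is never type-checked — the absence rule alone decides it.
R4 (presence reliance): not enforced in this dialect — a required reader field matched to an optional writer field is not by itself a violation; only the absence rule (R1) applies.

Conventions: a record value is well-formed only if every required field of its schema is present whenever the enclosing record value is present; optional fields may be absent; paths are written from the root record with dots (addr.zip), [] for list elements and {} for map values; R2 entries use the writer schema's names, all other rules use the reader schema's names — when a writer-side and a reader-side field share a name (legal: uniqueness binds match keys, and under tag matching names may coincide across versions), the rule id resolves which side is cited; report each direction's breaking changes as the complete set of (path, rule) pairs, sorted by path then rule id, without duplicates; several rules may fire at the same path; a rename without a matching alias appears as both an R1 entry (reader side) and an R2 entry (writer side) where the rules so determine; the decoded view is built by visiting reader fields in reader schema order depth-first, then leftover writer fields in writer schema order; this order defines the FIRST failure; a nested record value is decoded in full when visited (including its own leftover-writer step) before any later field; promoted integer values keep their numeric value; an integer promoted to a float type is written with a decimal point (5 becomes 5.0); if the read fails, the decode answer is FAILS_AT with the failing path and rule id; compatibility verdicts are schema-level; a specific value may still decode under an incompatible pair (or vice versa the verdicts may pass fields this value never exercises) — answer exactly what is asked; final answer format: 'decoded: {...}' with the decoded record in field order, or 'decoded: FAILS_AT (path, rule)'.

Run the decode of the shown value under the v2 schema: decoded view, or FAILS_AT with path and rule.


each type pair in Profile: writer, then reader
migrating the Profile value to v2:
  scores := []
  meta := null (absent, optional -> null)
  version := 5
  balance := null (absent, optional -> null)
  notes := null (absent, optional -> null)
  => decoded: {"scores": [], "meta": null, "version": 5, "balance": null, "notes": null}
diffs on Profile not affecting the asked answer:
  field balance in record Profile: default set to 10.0 -> no rule fires on it and the decoded Profile view is identical with or without it
  field quantity in record Audit: type int64 changed to float64 -> shifts the Profile verdicts, not this decode
  field attempts in record Audit: tag 1 changed to 32 -> no rule fires on it and the decoded Profile view is identical with or without it

decoded: {"scores": [], "meta": null, "version": 5, "balance": null, "notes": null}
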